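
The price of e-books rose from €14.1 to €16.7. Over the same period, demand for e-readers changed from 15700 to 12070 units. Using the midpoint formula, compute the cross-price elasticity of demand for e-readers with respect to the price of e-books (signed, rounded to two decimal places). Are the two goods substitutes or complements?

-1.55; complements

%ΔQ_{e-readers} = (12070 − 15700)/avg = -3630/13885 = -0.261433…
%ΔP_{e-books} = (16.7 − 14.1)/avg = 2.6/15.4 = 0.168831…
E_cross = (-3630/13885) / (2.6/15.4) = -1.5484…
E_cross < 0 ⇒ the goods are complements.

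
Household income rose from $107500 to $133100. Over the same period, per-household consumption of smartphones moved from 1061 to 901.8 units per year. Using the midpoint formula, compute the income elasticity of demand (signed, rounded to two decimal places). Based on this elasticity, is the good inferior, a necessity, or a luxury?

%ΔQ = (901.8 − 1061)/[( 1061 + 901.8)/2] = -159.2/981.4 = -0.162217…
%ΔIncome = (133100 − 107500)/[( 107500 + 133100)/2] = 25600/120300 = 0.212801…
E_income = (-159.2/981.4) / (25600/120300) = -0.7622…
E_income < 0 ⇒ inferior good.

-0.76; inferior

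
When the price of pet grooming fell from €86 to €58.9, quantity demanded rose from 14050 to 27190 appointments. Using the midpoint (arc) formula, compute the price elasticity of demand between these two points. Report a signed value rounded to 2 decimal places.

%ΔQ = (27190 − 14050) / [(14050 + 27190)/2] = 13140/20620 = 0.637245…
%ΔP = (58.9 − 86) / [(86 + 58.9)/2] = -27.1/72.45 = -0.374051…
Arc Ed = %ΔQ / %ΔP = (13140/20620) / (-27.1/72.45) = -1.7036…

-1.70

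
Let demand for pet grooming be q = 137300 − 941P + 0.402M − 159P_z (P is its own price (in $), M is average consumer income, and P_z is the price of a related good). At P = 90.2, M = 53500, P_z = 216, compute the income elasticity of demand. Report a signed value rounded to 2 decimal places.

0.54

At the given values, q = 137300 − 941(90.2) + 0.402(53500) − 159(216) = 39584.8.
∂q/∂M = 0.402.
E = (0.402) × (53500/39584.8) = 0.5433…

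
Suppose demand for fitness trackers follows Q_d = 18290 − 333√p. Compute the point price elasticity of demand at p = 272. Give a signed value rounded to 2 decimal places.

-0.21

dQ_d/dp = −333/(2√p) = -10.0955. At p = 272, Q_d = 12798.
Ed = (dQ_d/dp)·(p/Q_d) = (-10.0955) × (272/12798) = -0.2145…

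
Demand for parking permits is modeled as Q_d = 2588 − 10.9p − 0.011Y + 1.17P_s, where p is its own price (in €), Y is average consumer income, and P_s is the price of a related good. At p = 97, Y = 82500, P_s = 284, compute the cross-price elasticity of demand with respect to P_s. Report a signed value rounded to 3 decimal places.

At the given values, Q_d = 2588 − 10.9(97) − 0.011(82500) + 1.17(284) = 955.48.
∂Q_d/∂P_s = 1.17.
E = (1.17) × (284/955.48) = 0.34776…

0.348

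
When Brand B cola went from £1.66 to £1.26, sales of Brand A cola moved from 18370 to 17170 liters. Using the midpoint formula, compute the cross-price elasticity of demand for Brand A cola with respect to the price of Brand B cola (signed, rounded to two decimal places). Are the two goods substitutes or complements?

%ΔQ_{Brand A cola} = (17170 − 18370)/avg = -1200/17770 = -0.067529…
%ΔP_{Brand B cola} = (1.26 − 1.66)/avg = -0.4/1.46 = -0.273972…
E_cross = (-1200/17770) / (-0.4/1.46) = 0.2464…
E_cross > 0 ⇒ the goods are substitutes.

0.25; substitutes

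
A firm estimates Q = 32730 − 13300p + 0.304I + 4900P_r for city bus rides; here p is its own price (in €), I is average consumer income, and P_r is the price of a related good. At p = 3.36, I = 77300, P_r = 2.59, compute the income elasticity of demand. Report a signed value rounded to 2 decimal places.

0.97

At the given values, Q = 32730 − 13300(3.36) + 0.304(77300) + 4900(2.59) = 24232.2.
∂Q/∂I = 0.304.
E = (0.304) × (77300/24232.2) = 0.9697…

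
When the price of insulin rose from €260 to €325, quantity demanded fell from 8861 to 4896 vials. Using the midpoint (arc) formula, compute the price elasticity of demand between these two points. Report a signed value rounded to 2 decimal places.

%ΔQ = (4896 − 8861) / [(8861 + 4896)/2] = -3965/6878.5 = -0.576433…
%ΔP = (325 − 260) / [(260 + 325)/2] = 65/292.5 = 0.222222…
Arc Ed = %ΔQ / %ΔP = (-3965/6878.5) / (65/292.5) = -2.5939…

-2.59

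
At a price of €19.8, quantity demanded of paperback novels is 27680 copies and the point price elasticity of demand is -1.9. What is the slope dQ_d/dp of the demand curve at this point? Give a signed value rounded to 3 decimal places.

-2656.162

Ed = (dQ_d/dp)·(p/Q_d) ⇒ dQ_d/dp = Ed·Q_d/p = (-1.9)·27680/19.8 = -2656.16161…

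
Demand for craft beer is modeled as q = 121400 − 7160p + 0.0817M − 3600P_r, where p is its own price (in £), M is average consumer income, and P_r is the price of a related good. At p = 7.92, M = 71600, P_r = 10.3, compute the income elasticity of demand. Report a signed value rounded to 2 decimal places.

At the given values, q = 121400 − 7160(7.92) + 0.0817(71600) − 3600(10.3) = 33462.52.
∂q/∂M = 0.0817.
E = (0.0817) × (71600/33462.52) = 0.1748…

0.17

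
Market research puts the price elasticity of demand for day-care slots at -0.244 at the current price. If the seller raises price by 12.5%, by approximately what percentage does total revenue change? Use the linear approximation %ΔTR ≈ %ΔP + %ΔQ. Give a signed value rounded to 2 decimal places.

+9.45%

%ΔQ ≈ Ed × %ΔP = (-0.244) × (+12.5%) = -3.0500%
%ΔTR ≈ %ΔP + %ΔQ = (+12.5%) + (-3.0500%) = +9.4500%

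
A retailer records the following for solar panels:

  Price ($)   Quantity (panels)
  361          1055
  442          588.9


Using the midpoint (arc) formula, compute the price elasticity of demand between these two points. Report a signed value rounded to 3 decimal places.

%ΔQ = (588.9 − 1055) / [(1055 + 588.9)/2] = -466.1/821.95 = -0.567066…
%ΔP = (442 − 361) / [(361 + 442)/2] = 81/401.5 = 0.201743…
Arc Ed = %ΔQ / %ΔP = (-466.1/821.95) / (81/401.5) = -2.81082…

-2.811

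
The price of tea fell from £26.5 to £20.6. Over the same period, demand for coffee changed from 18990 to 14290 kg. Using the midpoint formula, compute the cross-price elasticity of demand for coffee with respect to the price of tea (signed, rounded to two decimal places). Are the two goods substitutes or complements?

%ΔQ_{coffee} = (14290 − 18990)/avg = -4700/16640 = -0.282451…
%ΔP_{tea} = (20.6 − 26.5)/avg = -5.9/23.55 = -0.250530…
E_cross = (-4700/16640) / (-5.9/23.55) = 1.1274…
E_cross > 0 ⇒ the goods are substitutes.

1.13; substitutes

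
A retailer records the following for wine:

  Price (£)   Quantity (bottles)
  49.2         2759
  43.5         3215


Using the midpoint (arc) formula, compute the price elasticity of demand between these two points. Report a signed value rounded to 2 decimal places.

-1.24

%ΔQ = (3215 − 2759) / [(2759 + 3215)/2] = 456/2987 = 0.152661…
%ΔP = (43.5 − 49.2) / [(49.2 + 43.5)/2] = -5.7/46.35 = -0.122977…
Arc Ed = %ΔQ / %ΔP = (456/2987) / (-5.7/46.35) = -1.2413…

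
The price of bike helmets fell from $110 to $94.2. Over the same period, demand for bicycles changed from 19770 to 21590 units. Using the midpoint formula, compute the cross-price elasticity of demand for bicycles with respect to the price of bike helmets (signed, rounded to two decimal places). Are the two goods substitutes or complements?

%ΔQ_{bicycles} = (21590 − 19770)/avg = 1820/20680 = 0.088007…
%ΔP_{bike helmets} = (94.2 − 110)/avg = -15.8/102.1 = -0.154750…
E_cross = (1820/20680) / (-15.8/102.1) = -0.5687…
E_cross < 0 ⇒ the goods are complements.

-0.57; complements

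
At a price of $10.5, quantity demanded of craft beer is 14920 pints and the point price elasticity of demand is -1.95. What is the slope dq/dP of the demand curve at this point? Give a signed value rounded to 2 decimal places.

-2770.86

Ed = (dq/dP)·(P/q) ⇒ dq/dP = Ed·q/P = (-1.95)·14920/10.5 = -2770.8571…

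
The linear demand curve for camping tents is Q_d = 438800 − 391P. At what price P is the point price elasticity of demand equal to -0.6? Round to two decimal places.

Ed = −391P/(438800 − 391P). Set this equal to -0.6:
391P = 0.6·(438800 − 391P) ⇒ 391P(1 + 0.6) = 0.6·438800
P = 0.6·438800 / (391·1.6) = 420.8439…

420.84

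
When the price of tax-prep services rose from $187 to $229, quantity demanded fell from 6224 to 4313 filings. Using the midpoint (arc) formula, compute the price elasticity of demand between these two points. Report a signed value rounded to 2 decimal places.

-1.80

%ΔQ = (4313 − 6224) / [(6224 + 4313)/2] = -1911/5268.5 = -0.362721…
%ΔP = (229 − 187) / [(187 + 229)/2] = 42/208 = 0.201923…
Arc Ed = %ΔQ / %ΔP = (-1911/5268.5) / (42/208) = -1.7963…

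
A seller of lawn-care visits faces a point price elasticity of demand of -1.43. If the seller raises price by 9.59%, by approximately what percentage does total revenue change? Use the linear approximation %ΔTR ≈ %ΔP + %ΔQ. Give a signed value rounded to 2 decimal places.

-4.12%

%ΔQ ≈ Ed × %ΔP = (-1.43) × (+9.59%) = -13.7137%
%ΔTR ≈ %ΔP + %ΔQ = (+9.59%) + (-13.7137%) = -4.1237%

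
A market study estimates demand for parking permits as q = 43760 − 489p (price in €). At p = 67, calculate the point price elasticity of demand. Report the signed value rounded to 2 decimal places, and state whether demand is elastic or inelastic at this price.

-2.98; elastic

dq/dp = −489. At p = 67, q = 43760 − 489(67) = 10997.
Ed = (dq/dp)·(p/q) = −489 × (67/10997) = -2.9792…
|Ed| = 2.98 > 1, so demand is elastic.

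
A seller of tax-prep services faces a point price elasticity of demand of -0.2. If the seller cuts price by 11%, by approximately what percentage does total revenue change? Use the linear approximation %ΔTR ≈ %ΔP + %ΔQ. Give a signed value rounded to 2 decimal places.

%ΔQ ≈ Ed × %ΔP = (-0.2) × (-11%) = +2.2000%
%ΔTR ≈ %ΔP + %ΔQ = (-11%) + (+2.2000%) = -8.8000%

-8.80%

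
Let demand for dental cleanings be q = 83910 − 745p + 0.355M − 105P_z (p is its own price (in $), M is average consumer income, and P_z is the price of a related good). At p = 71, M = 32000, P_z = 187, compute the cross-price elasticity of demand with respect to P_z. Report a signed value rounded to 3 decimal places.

At the given values, q = 83910 − 745(71) + 0.355(32000) − 105(187) = 22740.
∂q/∂P_z = -105.
E = (-105) × (187/22740) = -0.86345…

-0.863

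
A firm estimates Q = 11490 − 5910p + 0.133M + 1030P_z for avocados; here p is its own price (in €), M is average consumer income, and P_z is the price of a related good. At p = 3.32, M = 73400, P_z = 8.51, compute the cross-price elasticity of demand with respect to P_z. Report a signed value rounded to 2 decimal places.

0.84

At the given values, Q = 11490 − 5910(3.32) + 0.133(73400) + 1030(8.51) = 10396.3.
∂Q/∂P_z = 1030.
E = (1030) × (8.51/10396.3) = 0.8431…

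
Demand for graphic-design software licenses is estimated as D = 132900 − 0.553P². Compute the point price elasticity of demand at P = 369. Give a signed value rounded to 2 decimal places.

-2.61

dD/dP = −2·0.553·P = -408.114. At P = 369, D = 57602.967.
Ed = (dD/dP)·(P/D) = (-408.114) × (369/57602.967) = -2.6143…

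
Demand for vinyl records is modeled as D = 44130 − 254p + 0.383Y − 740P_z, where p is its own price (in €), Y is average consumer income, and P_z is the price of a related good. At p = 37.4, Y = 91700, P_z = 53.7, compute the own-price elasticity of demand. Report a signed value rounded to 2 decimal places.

At the given values, D = 44130 − 254(37.4) + 0.383(91700) − 740(53.7) = 30013.5.
∂D/∂p = −254.
E = (-254) × (37.4/30013.5) = -0.3165…

-0.32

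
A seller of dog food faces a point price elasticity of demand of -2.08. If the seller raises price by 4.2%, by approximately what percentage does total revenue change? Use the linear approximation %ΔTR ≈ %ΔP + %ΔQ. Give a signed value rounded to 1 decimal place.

-4.5%

%ΔQ ≈ Ed × %ΔP = (-2.08) × (+4.2%) = -8.7360%
%ΔTR ≈ %ΔP + %ΔQ = (+4.2%) + (-8.7360%) = -4.5360%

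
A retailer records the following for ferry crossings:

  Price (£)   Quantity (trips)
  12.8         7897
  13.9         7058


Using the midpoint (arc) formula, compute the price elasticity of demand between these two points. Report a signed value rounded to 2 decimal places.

-1.36

%ΔQ = (7058 − 7897) / [(7897 + 7058)/2] = -839/7477.5 = -0.112203…
%ΔP = (13.9 − 12.8) / [(12.8 + 13.9)/2] = 1.1/13.35 = 0.082397…
Arc Ed = %ΔQ / %ΔP = (-839/7477.5) / (1.1/13.35) = -1.3617…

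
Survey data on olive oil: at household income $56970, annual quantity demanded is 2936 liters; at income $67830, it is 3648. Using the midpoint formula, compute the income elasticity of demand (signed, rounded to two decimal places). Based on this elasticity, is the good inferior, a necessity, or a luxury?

%ΔQ = (3648 − 2936)/[( 2936 + 3648)/2] = 712/3292 = 0.216281…
%ΔIncome = (67830 − 56970)/[( 56970 + 67830)/2] = 10860/62400 = 0.174038…
E_income = (712/3292) / (10860/62400) = 1.2427…
E_income > 1 ⇒ normal good, luxury.

1.24; luxury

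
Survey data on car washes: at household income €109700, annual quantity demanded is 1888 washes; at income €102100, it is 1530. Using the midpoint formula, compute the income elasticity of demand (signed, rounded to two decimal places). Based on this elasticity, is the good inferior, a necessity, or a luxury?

2.92; luxury

%ΔQ = (1530 − 1888)/[( 1888 + 1530)/2] = -358/1709 = -0.209479…
%ΔIncome = (102100 − 109700)/[( 109700 + 102100)/2] = -7600/105900 = -0.071765…
E_income = (-358/1709) / (-7600/105900) = 2.9189…
E_income > 1 ⇒ normal good, luxury.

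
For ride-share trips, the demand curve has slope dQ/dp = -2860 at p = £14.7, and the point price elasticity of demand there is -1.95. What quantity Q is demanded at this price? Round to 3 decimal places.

Ed = (dQ/dp)·(p/Q) ⇒ Q = (dQ/dp)·p/Ed = (-2860)·14.7/(-1.95) = 21560

21560.000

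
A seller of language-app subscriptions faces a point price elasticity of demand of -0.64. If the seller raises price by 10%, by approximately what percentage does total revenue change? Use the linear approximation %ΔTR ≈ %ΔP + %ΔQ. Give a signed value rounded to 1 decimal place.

+3.6%

%ΔQ ≈ Ed × %ΔP = (-0.64) × (+10%) = -6.4000%
%ΔTR ≈ %ΔP + %ΔQ = (+10%) + (-6.4000%) = +3.6000%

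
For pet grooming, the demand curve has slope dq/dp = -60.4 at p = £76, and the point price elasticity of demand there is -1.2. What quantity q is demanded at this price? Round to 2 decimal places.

Ed = (dq/dp)·(p/q) ⇒ q = (dq/dp)·p/Ed = (-60.4)·76/(-1.2) = 3825.3333…

3825.33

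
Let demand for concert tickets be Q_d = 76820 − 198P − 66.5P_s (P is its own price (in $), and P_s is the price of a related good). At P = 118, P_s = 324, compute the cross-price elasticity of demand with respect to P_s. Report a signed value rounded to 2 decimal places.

At the given values, Q_d = 76820 − 198(118) − 66.5(324) = 31910.
∂Q_d/∂P_s = -66.5.
E = (-66.5) × (324/31910) = -0.6752…

-0.68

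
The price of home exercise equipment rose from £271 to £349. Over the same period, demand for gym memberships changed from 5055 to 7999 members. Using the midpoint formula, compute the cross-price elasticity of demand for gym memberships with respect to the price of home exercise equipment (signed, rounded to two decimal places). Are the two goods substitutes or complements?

1.79; substitutes

%ΔQ_{gym memberships} = (7999 − 5055)/avg = 2944/6527 = 0.451049…
%ΔP_{home exercise equipment} = (349 − 271)/avg = 78/310 = 0.251612…
E_cross = (2944/6527) / (78/310) = 1.7926…
E_cross > 0 ⇒ the goods are substitutes.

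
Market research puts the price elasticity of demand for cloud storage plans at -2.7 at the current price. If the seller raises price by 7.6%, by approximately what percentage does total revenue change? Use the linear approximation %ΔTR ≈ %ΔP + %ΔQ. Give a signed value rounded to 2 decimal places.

-12.92%

%ΔQ ≈ Ed × %ΔP = (-2.7) × (+7.6%) = -20.5200%
%ΔTR ≈ %ΔP + %ΔQ = (+7.6%) + (-20.5200%) = -12.9200%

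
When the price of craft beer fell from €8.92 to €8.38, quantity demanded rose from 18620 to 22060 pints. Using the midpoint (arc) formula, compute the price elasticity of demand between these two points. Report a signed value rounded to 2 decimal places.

%ΔQ = (22060 − 18620) / [(18620 + 22060)/2] = 3440/20340 = 0.169124…
%ΔP = (8.38 − 8.92) / [(8.92 + 8.38)/2] = -0.54/8.65 = -0.062427…
Arc Ed = %ΔQ / %ΔP = (3440/20340) / (-0.54/8.65) = -2.7091…

-2.71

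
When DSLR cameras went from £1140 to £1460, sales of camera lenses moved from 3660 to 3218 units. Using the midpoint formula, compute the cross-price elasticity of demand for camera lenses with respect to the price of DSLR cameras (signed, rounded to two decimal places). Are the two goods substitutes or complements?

%ΔQ_{camera lenses} = (3218 − 3660)/avg = -442/3439 = -0.128525…
%ΔP_{DSLR cameras} = (1460 − 1140)/avg = 320/1300 = 0.246153…
E_cross = (-442/3439) / (320/1300) = -0.5221…
E_cross < 0 ⇒ the goods are complements.

-0.52; complements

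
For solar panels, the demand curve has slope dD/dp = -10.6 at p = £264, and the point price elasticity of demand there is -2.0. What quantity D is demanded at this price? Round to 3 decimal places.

Ed = (dD/dp)·(p/D) ⇒ D = (dD/dp)·p/Ed = (-10.6)·264/(-2.0) = 1399.2

1399.200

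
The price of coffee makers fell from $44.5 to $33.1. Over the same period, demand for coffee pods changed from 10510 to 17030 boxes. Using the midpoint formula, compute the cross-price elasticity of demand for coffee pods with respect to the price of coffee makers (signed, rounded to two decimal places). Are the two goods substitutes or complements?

%ΔQ_{coffee pods} = (17030 − 10510)/avg = 6520/13770 = 0.473493…
%ΔP_{coffee makers} = (33.1 − 44.5)/avg = -11.4/38.8 = -0.293814…
E_cross = (6520/13770) / (-11.4/38.8) = -1.6115…
E_cross < 0 ⇒ the goods are complements.

-1.61; complements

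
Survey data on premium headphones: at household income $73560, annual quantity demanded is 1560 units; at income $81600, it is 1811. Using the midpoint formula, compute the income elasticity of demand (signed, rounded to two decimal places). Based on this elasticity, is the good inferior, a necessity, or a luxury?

%ΔQ = (1811 − 1560)/[( 1560 + 1811)/2] = 251/1685.5 = 0.148917…
%ΔIncome = (81600 − 73560)/[( 73560 + 81600)/2] = 8040/77580 = 0.103634…
E_income = (251/1685.5) / (8040/77580) = 1.4369…
E_income > 1 ⇒ normal good, luxury.

1.44; luxury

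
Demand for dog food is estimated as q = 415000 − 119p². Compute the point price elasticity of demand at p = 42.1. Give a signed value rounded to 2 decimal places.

-2.07

dq/dp = −2·119·p = -10019.8. At p = 42.1, q = 204083.21.
Ed = (dq/dp)·(p/q) = (-10019.8) × (42.1/204083.21) = -2.0669…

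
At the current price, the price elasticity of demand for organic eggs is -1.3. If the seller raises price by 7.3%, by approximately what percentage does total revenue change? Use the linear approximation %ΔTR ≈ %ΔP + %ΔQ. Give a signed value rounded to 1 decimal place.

-2.2%

%ΔQ ≈ Ed × %ΔP = (-1.3) × (+7.3%) = -9.4900%
%ΔTR ≈ %ΔP + %ΔQ = (+7.3%) + (-9.4900%) = -2.1900%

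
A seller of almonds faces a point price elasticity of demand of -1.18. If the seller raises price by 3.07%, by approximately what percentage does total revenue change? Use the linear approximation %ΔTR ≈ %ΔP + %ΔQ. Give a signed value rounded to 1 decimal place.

%ΔQ ≈ Ed × %ΔP = (-1.18) × (+3.07%) = -3.6226%
%ΔTR ≈ %ΔP + %ΔQ = (+3.07%) + (-3.6226%) = -0.5526%

-0.6%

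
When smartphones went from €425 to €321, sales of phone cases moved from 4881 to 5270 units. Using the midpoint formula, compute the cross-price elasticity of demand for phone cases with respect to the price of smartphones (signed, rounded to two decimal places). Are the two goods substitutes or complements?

%ΔQ_{phone cases} = (5270 − 4881)/avg = 389/5075.5 = 0.076642…
%ΔP_{smartphones} = (321 − 425)/avg = -104/373 = -0.278820…
E_cross = (389/5075.5) / (-104/373) = -0.2748…
E_cross < 0 ⇒ the goods are complements.

-0.27; complements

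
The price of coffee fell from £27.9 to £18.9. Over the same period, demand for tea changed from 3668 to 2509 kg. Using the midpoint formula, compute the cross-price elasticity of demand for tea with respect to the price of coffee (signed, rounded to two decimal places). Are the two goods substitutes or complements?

0.98; substitutes

%ΔQ_{tea} = (2509 − 3668)/avg = -1159/3088.5 = -0.375263…
%ΔP_{coffee} = (18.9 − 27.9)/avg = -9/23.4 = -0.384615…
E_cross = (-1159/3088.5) / (-9/23.4) = 0.9756…
E_cross > 0 ⇒ the goods are substitutes.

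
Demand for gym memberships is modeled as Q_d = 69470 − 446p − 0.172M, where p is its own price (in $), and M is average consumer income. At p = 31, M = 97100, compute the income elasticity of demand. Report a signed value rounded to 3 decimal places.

-0.429

At the given values, Q_d = 69470 − 446(31) − 0.172(97100) = 38942.8.
∂Q_d/∂M = -0.172.
E = (-0.172) × (97100/38942.8) = -0.42886…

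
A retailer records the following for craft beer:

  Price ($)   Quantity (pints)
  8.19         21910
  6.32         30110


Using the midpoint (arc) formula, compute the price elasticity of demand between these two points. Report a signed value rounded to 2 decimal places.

-1.22

%ΔQ = (30110 − 21910) / [(21910 + 30110)/2] = 8200/26010 = 0.315263…
%ΔP = (6.32 − 8.19) / [(8.19 + 6.32)/2] = -1.87/7.255 = -0.257753…
Arc Ed = %ΔQ / %ΔP = (8200/26010) / (-1.87/7.255) = -1.2231…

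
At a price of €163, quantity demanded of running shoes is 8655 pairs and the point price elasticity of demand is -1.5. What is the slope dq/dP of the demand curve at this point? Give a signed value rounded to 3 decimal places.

Ed = (dq/dP)·(P/q) ⇒ dq/dP = Ed·q/P = (-1.5)·8655/163 = -79.64723…

-79.647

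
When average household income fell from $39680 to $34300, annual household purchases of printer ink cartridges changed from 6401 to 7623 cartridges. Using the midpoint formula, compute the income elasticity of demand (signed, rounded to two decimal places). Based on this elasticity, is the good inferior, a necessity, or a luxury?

%ΔQ = (7623 − 6401)/[( 6401 + 7623)/2] = 1222/7012 = 0.174272…
%ΔIncome = (34300 − 39680)/[( 39680 + 34300)/2] = -5380/36990 = -0.145444…
E_income = (1222/7012) / (-5380/36990) = -1.1982…
E_income < 0 ⇒ inferior good.

-1.20; inferior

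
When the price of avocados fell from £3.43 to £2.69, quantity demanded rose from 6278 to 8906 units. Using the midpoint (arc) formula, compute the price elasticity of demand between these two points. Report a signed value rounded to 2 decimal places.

%ΔQ = (8906 − 6278) / [(6278 + 8906)/2] = 2628/7592 = 0.346153…
%ΔP = (2.69 − 3.43) / [(3.43 + 2.69)/2] = -0.74/3.06 = -0.241830…
Arc Ed = %ΔQ / %ΔP = (2628/7592) / (-0.74/3.06) = -1.4313…

-1.43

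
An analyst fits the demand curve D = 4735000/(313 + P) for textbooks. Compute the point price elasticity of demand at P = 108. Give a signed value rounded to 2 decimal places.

dD/dP = −4735000/(313 + P)² = -26.715. At P = 108, D = 11247.
Ed = (dD/dP)·(P/D) = (-26.715) × (108/11247) = -0.2565…

-0.26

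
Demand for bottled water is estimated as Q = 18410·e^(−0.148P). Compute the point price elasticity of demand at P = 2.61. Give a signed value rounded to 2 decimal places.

-0.39

dQ/dP = −0.148·Q = -1851.64. At P = 2.61, Q = 12511.1.
Ed = (dQ/dP)·(P/Q) = (-1851.64) × (2.61/12511.1) = -0.3862…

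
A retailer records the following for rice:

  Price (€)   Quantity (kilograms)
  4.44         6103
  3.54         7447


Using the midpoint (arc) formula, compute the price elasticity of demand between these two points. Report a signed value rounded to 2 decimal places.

%ΔQ = (7447 − 6103) / [(6103 + 7447)/2] = 1344/6775 = 0.198376…
%ΔP = (3.54 − 4.44) / [(4.44 + 3.54)/2] = -0.9/3.99 = -0.225563…
Arc Ed = %ΔQ / %ΔP = (1344/6775) / (-0.9/3.99) = -0.8794…

-0.88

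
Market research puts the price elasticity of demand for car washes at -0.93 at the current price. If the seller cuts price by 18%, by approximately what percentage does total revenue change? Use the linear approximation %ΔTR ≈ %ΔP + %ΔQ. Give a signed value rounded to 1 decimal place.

-1.3%

%ΔQ ≈ Ed × %ΔP = (-0.93) × (-18%) = +16.7400%
%ΔTR ≈ %ΔP + %ΔQ = (-18%) + (+16.7400%) = -1.2600%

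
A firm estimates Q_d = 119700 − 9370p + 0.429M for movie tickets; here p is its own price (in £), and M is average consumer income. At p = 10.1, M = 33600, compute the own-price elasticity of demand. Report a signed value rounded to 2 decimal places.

At the given values, Q_d = 119700 − 9370(10.1) + 0.429(33600) = 39477.4.
∂Q_d/∂p = −9370.
E = (-9370) × (10.1/39477.4) = -2.3972…

-2.40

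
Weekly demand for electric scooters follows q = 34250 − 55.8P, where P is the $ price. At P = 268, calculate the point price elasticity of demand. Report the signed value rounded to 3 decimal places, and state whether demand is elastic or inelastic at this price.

dq/dP = −55.8. At P = 268, q = 34250 − 55.8(268) = 19295.6.
Ed = (dq/dP)·(P/q) = −55.8 × (268/19295.6) = -0.77501…
|Ed| = 0.775 < 1, so demand is inelastic.

-0.775; inelastic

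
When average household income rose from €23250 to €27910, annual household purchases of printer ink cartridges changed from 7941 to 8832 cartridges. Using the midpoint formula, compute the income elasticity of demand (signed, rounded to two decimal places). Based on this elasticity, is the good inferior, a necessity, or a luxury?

0.58; necessity

%ΔQ = (8832 − 7941)/[( 7941 + 8832)/2] = 891/8386.5 = 0.106242…
%ΔIncome = (27910 − 23250)/[( 23250 + 27910)/2] = 4660/25580 = 0.182173…
E_income = (891/8386.5) / (4660/25580) = 0.5831…
0 < E_income < 1 ⇒ normal good, necessity.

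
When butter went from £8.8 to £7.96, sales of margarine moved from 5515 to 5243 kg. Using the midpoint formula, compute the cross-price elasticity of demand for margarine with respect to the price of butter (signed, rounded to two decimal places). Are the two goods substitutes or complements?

0.50; substitutes

%ΔQ_{margarine} = (5243 − 5515)/avg = -272/5379 = -0.050567…
%ΔP_{butter} = (7.96 − 8.8)/avg = -0.84/8.38 = -0.100238…
E_cross = (-272/5379) / (-0.84/8.38) = 0.5044…
E_cross > 0 ⇒ the goods are substitutes.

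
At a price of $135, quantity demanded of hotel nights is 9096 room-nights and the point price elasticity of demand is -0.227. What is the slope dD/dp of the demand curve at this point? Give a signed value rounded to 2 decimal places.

-15.29

Ed = (dD/dp)·(p/D) ⇒ dD/dp = Ed·D/p = (-0.227)·9096/135 = -15.2947…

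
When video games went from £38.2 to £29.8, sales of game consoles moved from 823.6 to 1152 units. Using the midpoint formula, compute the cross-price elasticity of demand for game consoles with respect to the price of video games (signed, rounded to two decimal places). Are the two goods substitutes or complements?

-1.35; complements

%ΔQ_{game consoles} = (1152 − 823.6)/avg = 328.4/987.8 = 0.332455…
%ΔP_{video games} = (29.8 − 38.2)/avg = -8.4/34 = -0.247058…
E_cross = (328.4/987.8) / (-8.4/34) = -1.3456…
E_cross < 0 ⇒ the goods are complements.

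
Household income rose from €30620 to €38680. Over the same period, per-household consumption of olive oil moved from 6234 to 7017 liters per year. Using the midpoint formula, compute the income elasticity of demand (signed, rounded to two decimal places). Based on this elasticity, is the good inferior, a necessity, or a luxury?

0.51; necessity

%ΔQ = (7017 − 6234)/[( 6234 + 7017)/2] = 783/6625.5 = 0.118179…
%ΔIncome = (38680 − 30620)/[( 30620 + 38680)/2] = 8060/34650 = 0.232611…
E_income = (783/6625.5) / (8060/34650) = 0.5080…
0 < E_income < 1 ⇒ normal good, necessity.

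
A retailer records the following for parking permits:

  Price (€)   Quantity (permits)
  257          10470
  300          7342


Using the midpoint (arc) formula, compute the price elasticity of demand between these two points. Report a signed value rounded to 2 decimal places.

-2.27

%ΔQ = (7342 − 10470) / [(10470 + 7342)/2] = -3128/8906 = -0.351223…
%ΔP = (300 − 257) / [(257 + 300)/2] = 43/278.5 = 0.154398…
Arc Ed = %ΔQ / %ΔP = (-3128/8906) / (43/278.5) = -2.2747…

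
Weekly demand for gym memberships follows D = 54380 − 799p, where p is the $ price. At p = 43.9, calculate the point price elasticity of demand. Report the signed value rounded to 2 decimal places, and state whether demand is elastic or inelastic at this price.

-1.82; elastic

dD/dp = −799. At p = 43.9, D = 54380 − 799(43.9) = 19303.9.
Ed = (dD/dp)·(p/D) = −799 × (43.9/19303.9) = -1.8170…
|Ed| = 1.82 > 1, so demand is elastic.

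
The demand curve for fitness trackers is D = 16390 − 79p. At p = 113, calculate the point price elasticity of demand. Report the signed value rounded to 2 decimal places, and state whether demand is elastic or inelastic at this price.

-1.20; elastic

dD/dp = −79. At p = 113, D = 16390 − 79(113) = 7463.
Ed = (dD/dp)·(p/D) = −79 × (113/7463) = -1.1961…
|Ed| = 1.20 > 1, so demand is elastic.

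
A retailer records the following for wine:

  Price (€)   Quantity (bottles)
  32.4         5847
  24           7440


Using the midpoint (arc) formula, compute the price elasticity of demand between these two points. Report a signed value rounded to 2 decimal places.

%ΔQ = (7440 − 5847) / [(5847 + 7440)/2] = 1593/6643.5 = 0.239783…
%ΔP = (24 − 32.4) / [(32.4 + 24)/2] = -8.4/28.2 = -0.297872…
Arc Ed = %ΔQ / %ΔP = (1593/6643.5) / (-8.4/28.2) = -0.8049…

-0.80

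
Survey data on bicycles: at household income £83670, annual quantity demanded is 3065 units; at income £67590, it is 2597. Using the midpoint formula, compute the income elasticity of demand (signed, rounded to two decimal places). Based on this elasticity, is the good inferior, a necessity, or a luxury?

%ΔQ = (2597 − 3065)/[( 3065 + 2597)/2] = -468/2831 = -0.165312…
%ΔIncome = (67590 − 83670)/[( 83670 + 67590)/2] = -16080/75630 = -0.212614…
E_income = (-468/2831) / (-16080/75630) = 0.7775…
0 < E_income < 1 ⇒ normal good, necessity.

0.78; necessity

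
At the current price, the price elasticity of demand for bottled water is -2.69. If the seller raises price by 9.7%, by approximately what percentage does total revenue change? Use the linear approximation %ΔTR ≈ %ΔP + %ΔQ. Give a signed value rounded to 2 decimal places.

%ΔQ ≈ Ed × %ΔP = (-2.69) × (+9.7%) = -26.0930%
%ΔTR ≈ %ΔP + %ΔQ = (+9.7%) + (-26.0930%) = -16.3930%

-16.39%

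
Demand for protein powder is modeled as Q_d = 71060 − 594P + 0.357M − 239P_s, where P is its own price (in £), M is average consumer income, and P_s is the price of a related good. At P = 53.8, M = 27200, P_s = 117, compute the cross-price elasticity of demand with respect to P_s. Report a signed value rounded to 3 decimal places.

At the given values, Q_d = 71060 − 594(53.8) + 0.357(27200) − 239(117) = 20850.2.
∂Q_d/∂P_s = -239.
E = (-239) × (117/20850.2) = -1.34113…

-1.341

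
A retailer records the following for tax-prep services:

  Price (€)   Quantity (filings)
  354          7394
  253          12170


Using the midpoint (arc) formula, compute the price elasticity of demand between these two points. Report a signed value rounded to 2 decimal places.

%ΔQ = (12170 − 7394) / [(7394 + 12170)/2] = 4776/9782 = 0.488243…
%ΔP = (253 − 354) / [(354 + 253)/2] = -101/303.5 = -0.332784…
Arc Ed = %ΔQ / %ΔP = (4776/9782) / (-101/303.5) = -1.4671…

-1.47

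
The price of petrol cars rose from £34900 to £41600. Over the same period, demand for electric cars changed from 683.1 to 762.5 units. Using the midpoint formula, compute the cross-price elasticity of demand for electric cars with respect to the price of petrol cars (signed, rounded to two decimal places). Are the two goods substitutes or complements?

0.63; substitutes

%ΔQ_{electric cars} = (762.5 − 683.1)/avg = 79.4/722.8 = 0.109850…
%ΔP_{petrol cars} = (41600 − 34900)/avg = 6700/38250 = 0.175163…
E_cross = (79.4/722.8) / (6700/38250) = 0.6271…
E_cross > 0 ⇒ the goods are substitutes.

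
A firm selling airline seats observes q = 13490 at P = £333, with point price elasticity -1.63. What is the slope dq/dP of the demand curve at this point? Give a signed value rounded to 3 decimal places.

-66.032

Ed = (dq/dP)·(P/q) ⇒ dq/dP = Ed·q/P = (-1.63)·13490/333 = -66.03213…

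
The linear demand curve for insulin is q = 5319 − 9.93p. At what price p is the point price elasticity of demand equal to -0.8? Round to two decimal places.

238.07

Ed = −9.93p/(5319 − 9.93p). Set this equal to -0.8:
9.93p = 0.8·(5319 − 9.93p) ⇒ 9.93p(1 + 0.8) = 0.8·5319
p = 0.8·5319 / (9.93·1.8) = 238.0664…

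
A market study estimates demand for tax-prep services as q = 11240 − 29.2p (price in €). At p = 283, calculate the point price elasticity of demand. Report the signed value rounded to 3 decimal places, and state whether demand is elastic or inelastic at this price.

dq/dp = −29.2. At p = 283, q = 11240 − 29.2(283) = 2976.4.
Ed = (dq/dp)·(p/q) = −29.2 × (283/2976.4) = -2.77637…
|Ed| = 2.776 > 1, so demand is elastic.

-2.776; elastic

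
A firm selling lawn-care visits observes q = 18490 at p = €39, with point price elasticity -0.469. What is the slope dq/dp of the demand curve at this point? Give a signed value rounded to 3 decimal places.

-222.354

Ed = (dq/dp)·(p/q) ⇒ dq/dp = Ed·q/p = (-0.469)·18490/39 = -222.35410…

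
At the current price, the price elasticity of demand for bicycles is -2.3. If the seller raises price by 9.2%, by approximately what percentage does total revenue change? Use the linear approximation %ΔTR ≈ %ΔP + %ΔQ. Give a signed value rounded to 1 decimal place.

%ΔQ ≈ Ed × %ΔP = (-2.3) × (+9.2%) = -21.1600%
%ΔTR ≈ %ΔP + %ΔQ = (+9.2%) + (-21.1600%) = -11.9600%

-12.0%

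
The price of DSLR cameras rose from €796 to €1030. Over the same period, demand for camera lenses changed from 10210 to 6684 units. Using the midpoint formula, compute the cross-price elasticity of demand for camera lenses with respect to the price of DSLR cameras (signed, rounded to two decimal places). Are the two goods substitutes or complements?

%ΔQ_{camera lenses} = (6684 − 10210)/avg = -3526/8447 = -0.417426…
%ΔP_{DSLR cameras} = (1030 − 796)/avg = 234/913 = 0.256297…
E_cross = (-3526/8447) / (234/913) = -1.6286…
E_cross < 0 ⇒ the goods are complements.

-1.63; complements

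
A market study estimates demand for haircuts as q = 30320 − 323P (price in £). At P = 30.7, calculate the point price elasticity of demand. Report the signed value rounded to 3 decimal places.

dq/dP = −323. At P = 30.7, q = 30320 − 323(30.7) = 20403.9.
Ed = (dq/dP)·(P/q) = −323 × (30.7/20403.9) = -0.48599…

-0.486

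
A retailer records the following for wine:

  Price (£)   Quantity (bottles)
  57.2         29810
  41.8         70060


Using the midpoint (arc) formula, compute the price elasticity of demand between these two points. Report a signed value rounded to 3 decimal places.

-2.591

%ΔQ = (70060 − 29810) / [(29810 + 70060)/2] = 40250/49935 = 0.806047…
%ΔP = (41.8 − 57.2) / [(57.2 + 41.8)/2] = -15.4/49.5 = -0.311111…
Arc Ed = %ΔQ / %ΔP = (40250/49935) / (-15.4/49.5) = -2.59086…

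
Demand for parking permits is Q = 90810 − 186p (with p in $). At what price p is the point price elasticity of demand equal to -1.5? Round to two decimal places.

292.94

Ed = −186p/(90810 − 186p). Set this equal to -1.5:
186p = 1.5·(90810 − 186p) ⇒ 186p(1 + 1.5) = 1.5·90810
p = 1.5·90810 / (186·2.5) = 292.9354…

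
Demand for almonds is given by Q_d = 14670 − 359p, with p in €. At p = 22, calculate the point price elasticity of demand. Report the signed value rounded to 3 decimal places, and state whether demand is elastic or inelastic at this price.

dQ_d/dp = −359. At p = 22, Q_d = 14670 − 359(22) = 6772.
Ed = (dQ_d/dp)·(p/Q_d) = −359 × (22/6772) = -1.16627…
|Ed| = 1.166 > 1, so demand is elastic.

-1.166; elastic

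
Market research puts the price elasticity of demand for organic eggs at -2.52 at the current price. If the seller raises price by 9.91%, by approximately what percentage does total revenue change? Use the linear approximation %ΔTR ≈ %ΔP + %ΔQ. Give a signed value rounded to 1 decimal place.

%ΔQ ≈ Ed × %ΔP = (-2.52) × (+9.91%) = -24.9732%
%ΔTR ≈ %ΔP + %ΔQ = (+9.91%) + (-24.9732%) = -15.0632%

-15.1%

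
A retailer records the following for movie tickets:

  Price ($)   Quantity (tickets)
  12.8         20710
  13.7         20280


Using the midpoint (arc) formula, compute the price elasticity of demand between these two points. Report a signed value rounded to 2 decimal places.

-0.31

%ΔQ = (20280 − 20710) / [(20710 + 20280)/2] = -430/20495 = -0.020980…
%ΔP = (13.7 − 12.8) / [(12.8 + 13.7)/2] = 0.9/13.25 = 0.067924…
Arc Ed = %ΔQ / %ΔP = (-430/20495) / (0.9/13.25) = -0.3088…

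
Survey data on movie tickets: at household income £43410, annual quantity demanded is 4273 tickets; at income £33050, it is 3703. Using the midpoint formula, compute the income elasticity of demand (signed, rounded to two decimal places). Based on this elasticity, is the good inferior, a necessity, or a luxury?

0.53; necessity

%ΔQ = (3703 − 4273)/[( 4273 + 3703)/2] = -570/3988 = -0.142928…
%ΔIncome = (33050 − 43410)/[( 43410 + 33050)/2] = -10360/38230 = -0.270991…
E_income = (-570/3988) / (-10360/38230) = 0.5274…
0 < E_income < 1 ⇒ normal good, necessity.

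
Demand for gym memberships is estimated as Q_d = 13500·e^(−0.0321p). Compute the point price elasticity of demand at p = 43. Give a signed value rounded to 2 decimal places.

-1.38

dQ_d/dp = −0.0321·Q_d = -108.989. At p = 43, Q_d = 3395.29.
Ed = (dQ_d/dp)·(p/Q_d) = (-108.989) × (43/3395.29) = -1.3803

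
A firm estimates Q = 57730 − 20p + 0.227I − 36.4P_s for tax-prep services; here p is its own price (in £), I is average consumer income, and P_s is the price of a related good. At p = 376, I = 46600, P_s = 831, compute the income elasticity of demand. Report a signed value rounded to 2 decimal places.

0.35

At the given values, Q = 57730 − 20(376) + 0.227(46600) − 36.4(831) = 30539.8.
∂Q/∂I = 0.227.
E = (0.227) × (46600/30539.8) = 0.3463…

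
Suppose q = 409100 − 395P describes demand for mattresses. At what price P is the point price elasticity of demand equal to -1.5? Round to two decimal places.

Ed = −395P/(409100 − 395P). Set this equal to -1.5:
395P = 1.5·(409100 − 395P) ⇒ 395P(1 + 1.5) = 1.5·409100
P = 1.5·409100 / (395·2.5) = 621.4177…

621.42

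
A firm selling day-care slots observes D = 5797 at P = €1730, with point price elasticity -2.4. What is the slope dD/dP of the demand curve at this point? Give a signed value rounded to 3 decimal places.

Ed = (dD/dP)·(P/D) ⇒ dD/dP = Ed·D/P = (-2.4)·5797/1730 = -8.04208…

-8.042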